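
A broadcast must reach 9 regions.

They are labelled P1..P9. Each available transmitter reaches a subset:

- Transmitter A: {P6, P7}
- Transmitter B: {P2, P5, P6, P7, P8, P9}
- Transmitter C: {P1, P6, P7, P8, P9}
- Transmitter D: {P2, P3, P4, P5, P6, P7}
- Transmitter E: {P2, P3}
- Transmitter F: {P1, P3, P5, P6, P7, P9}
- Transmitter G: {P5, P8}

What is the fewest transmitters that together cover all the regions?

2

Take {C, D}. Their union is {P1, P2, P3, P4, P5, P6, P7, P8, P9}, which is all 9 regions.
No single transmitter has all 9 regions (the largest, B, has 6), so 2 is optimal.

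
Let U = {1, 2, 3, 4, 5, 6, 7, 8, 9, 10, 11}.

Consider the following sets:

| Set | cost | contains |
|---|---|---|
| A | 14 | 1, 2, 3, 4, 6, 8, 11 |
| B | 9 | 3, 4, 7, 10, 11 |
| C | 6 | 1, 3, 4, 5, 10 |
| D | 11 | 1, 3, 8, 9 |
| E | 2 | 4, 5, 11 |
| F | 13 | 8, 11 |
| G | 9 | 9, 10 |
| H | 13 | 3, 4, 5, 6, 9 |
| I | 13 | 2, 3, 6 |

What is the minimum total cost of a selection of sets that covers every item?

A, B, E, G together cover every item (A ∪ B ∪ E ∪ G = {1, 2, 3, 4, 5, 6, 7, 8, 9, 10, 11}); total cost 14 + 9 + 2 + 9 = 34.
The greedy pick E, C, A, B, G costs 40; no covering selection beats 34.

34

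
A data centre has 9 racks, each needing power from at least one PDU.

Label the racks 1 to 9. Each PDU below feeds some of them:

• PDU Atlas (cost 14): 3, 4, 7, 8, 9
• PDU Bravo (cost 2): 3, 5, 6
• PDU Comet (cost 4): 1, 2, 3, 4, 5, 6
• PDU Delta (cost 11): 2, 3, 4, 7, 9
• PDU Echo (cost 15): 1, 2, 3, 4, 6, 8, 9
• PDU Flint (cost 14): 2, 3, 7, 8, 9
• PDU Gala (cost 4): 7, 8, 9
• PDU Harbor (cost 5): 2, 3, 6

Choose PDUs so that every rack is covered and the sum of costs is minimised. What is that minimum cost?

Comet, Gala together cover every rack (Comet ∪ Gala = {1, 2, 3, 4, 5, 6, 7, 8, 9}); total cost 4 + 4 = 8.
The greedy pick Bravo, Comet, Gala costs 10; no covering selection beats 8.

8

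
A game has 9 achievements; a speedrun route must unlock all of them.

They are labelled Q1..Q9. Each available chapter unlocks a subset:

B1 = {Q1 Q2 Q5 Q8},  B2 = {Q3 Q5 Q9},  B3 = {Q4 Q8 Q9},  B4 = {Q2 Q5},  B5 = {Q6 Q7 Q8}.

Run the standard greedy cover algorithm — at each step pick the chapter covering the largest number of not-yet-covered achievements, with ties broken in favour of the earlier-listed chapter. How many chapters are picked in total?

Greedy: pick B1 (covers 4 new) → pick B2 (covers 2 new) → pick B5 (covers 2 new) → pick B3 (covers 1 new). Total picks: 4.

4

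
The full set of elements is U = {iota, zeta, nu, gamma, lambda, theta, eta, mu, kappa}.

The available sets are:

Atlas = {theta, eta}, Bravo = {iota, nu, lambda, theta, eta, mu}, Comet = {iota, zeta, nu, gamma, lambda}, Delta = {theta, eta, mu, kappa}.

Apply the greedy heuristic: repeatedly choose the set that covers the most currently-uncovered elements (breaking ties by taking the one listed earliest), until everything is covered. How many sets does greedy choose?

3

Greedy: pick Bravo (covers 6 new) → pick Comet (covers 2 new) → pick Delta (covers 1 new). Total picks: 3.
(The true minimum cover uses only 2 sets, so greedy is not optimal here.)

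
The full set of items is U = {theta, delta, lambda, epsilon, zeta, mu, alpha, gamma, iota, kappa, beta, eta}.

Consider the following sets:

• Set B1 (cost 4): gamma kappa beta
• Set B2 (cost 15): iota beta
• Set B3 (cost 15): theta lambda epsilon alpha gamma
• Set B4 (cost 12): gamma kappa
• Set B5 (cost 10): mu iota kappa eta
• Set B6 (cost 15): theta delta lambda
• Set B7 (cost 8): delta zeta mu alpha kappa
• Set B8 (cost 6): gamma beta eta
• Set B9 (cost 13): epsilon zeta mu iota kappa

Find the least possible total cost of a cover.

37

B1, B3, B5, B7 together cover every item (B1 ∪ B3 ∪ B5 ∪ B7 = {theta, delta, lambda, epsilon, zeta, mu, alpha, gamma, iota, kappa, beta, eta}); total cost 4 + 15 + 10 + 8 = 37.
No covering selection has total cost below 37.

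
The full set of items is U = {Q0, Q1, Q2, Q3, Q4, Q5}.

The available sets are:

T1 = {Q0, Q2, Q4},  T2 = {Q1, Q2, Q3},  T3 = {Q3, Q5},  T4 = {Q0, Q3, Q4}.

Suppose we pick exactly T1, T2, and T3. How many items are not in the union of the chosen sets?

0

Union of T1, T2, T3 = {Q0, Q1, Q2, Q3, Q4, Q5} — that's every item, so 0 are uncovered.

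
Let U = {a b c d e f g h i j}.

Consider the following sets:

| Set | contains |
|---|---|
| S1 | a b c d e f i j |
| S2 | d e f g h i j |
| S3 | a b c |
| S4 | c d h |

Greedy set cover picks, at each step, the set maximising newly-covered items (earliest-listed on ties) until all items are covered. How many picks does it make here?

Greedy: pick S1 (covers 8 new) → pick S2 (covers 2 new). Total picks: 2.

2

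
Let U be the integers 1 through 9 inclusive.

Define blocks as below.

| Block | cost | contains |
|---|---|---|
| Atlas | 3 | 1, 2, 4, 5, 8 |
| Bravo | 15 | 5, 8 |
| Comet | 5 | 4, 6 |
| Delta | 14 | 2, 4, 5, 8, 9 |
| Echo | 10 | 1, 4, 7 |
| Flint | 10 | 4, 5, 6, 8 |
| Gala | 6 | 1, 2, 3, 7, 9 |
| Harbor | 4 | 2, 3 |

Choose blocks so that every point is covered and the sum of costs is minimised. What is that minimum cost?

14

Atlas, Comet, Gala together cover every point (Atlas ∪ Comet ∪ Gala = {1, 2, 3, 4, 5, 6, 7, 8, 9}); total cost 3 + 5 + 6 = 14.
No covering selection has total cost below 14.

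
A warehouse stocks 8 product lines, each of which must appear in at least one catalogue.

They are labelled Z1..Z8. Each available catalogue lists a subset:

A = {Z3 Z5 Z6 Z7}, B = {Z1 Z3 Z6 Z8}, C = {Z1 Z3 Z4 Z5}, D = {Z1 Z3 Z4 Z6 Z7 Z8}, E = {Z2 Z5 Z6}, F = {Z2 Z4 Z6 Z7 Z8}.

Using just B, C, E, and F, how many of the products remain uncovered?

Union of B, C, E, F = {Z1, Z2, Z3, Z4, Z5, Z6, Z7, Z8} — that's every product, so 0 are uncovered.

0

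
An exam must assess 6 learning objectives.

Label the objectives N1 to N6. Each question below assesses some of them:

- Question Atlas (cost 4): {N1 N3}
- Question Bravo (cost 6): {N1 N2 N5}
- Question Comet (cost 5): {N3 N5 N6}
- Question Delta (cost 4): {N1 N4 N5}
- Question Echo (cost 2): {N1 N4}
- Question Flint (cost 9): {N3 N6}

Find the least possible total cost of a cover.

Bravo, Comet, Echo together cover every objective (Bravo ∪ Comet ∪ Echo = {N1, N2, N3, N4, N5, N6}); total cost 6 + 5 + 2 = 13.
No covering selection has total cost below 13.

13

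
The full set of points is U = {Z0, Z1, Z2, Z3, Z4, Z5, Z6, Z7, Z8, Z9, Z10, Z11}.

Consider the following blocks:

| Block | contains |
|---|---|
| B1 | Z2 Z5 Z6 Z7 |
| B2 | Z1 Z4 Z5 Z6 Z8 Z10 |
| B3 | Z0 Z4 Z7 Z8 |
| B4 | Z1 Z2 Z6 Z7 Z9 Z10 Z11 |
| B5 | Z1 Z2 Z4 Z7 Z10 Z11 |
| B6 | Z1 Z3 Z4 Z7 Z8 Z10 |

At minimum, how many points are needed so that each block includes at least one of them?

The 2 points {Z2, Z8} hit every block.
No single point lies in every block, so at least 2 are needed and 2 is optimal.

2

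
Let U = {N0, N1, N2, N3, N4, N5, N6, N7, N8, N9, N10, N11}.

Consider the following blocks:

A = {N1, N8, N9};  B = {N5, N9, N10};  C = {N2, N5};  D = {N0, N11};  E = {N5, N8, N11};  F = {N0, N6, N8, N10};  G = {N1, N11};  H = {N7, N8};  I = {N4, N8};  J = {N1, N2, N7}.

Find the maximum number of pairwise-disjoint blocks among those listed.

B, D, I, J are pairwise disjoint (B={N5,N9,N10}; D={N0,N11}; I={N4,N8}; J={N1,N2,N7}).
Every remaining block overlaps one of these, and no 5 of the listed blocks are pairwise disjoint, so 4 is the maximum.

4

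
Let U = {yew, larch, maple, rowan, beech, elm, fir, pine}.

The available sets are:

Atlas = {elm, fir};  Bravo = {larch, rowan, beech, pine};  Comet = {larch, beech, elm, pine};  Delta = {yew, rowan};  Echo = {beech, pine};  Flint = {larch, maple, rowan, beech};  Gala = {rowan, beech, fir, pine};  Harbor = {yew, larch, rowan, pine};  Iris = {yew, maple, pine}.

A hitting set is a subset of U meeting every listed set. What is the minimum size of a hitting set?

3

The 3 points {yew, beech, fir} hit every set.
The sets Atlas, Delta, Echo are pairwise disjoint, so any hitting set needs a separate point for each — at least 3. Hence 3 is optimal.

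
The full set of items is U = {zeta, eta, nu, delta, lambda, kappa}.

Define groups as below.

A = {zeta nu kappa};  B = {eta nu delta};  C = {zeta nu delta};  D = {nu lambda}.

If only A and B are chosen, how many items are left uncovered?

Union of A, B = {zeta, eta, nu, delta, kappa}.
Not covered: lambda — 1 item.

1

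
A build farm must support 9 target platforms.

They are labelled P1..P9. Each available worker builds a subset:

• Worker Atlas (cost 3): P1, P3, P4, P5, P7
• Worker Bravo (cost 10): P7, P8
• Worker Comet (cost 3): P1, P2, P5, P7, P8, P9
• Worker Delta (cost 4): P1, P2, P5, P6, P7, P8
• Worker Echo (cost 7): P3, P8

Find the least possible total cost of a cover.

10

Atlas, Comet, Delta together cover every platform (Atlas ∪ Comet ∪ Delta = {P1, P2, P3, P4, P5, P6, P7, P8, P9}); total cost 3 + 3 + 4 = 10.
No covering selection has total cost below 10.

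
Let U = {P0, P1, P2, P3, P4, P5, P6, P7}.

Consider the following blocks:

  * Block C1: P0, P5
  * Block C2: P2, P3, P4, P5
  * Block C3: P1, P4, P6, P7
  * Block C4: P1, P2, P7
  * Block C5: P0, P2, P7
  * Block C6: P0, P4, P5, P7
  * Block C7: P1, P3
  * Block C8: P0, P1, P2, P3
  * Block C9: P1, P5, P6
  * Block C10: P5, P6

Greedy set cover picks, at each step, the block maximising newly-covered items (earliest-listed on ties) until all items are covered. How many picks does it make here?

Greedy: pick C2 (covers 4 new) → pick C3 (covers 3 new) → pick C1 (covers 1 new). Total picks: 3.

3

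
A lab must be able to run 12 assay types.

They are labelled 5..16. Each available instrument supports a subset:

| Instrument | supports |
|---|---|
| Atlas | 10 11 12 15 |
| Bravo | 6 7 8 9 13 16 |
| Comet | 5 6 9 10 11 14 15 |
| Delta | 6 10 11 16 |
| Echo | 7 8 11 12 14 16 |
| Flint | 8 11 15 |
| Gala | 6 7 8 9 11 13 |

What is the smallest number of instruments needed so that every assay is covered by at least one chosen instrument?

3

Take {Comet, Echo, Gala}. Their union is {5, 6, 7, 8, 9, 10, 11, 12, 13, 14, 15, 16}, which is all 12 assays.
Only Comet contains 5, so Comet is forced; the remaining 5 assays need at least 2 more instruments (each remaining instrument adds at most 4) — so at least 3 instruments are needed, and 3 is optimal.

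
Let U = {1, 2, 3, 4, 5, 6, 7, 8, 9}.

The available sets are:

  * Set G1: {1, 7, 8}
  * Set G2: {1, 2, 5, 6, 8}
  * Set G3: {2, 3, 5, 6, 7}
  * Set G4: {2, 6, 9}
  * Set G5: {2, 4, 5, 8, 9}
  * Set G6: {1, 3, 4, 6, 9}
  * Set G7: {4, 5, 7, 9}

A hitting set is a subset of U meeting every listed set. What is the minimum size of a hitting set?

3

H = {4, 6, 7} meets every set (each contains at least one member of H), and |H| = 3.
No choice of 2 points meets every set, so 3 is the minimum.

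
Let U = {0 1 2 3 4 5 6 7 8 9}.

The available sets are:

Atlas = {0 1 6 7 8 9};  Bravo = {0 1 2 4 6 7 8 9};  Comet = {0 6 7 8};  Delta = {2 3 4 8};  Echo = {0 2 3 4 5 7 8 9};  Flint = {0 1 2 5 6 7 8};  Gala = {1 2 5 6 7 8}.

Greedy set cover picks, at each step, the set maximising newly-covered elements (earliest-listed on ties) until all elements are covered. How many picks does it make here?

2

Greedy: pick Bravo (covers 8 new) → pick Echo (covers 2 new). Total picks: 2.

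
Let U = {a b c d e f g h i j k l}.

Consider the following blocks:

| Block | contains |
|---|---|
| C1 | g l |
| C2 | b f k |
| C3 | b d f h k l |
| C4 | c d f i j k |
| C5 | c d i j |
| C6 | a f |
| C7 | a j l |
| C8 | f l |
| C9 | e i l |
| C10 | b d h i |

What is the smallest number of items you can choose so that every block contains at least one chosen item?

Take T = {f, i, l}. Each listed block contains at least one of these, so T is a hitting set of size 3.
The blocks C1, C5, C6 are pairwise disjoint, so any hitting set needs a separate item for each — at least 3. Hence 3 is optimal.

3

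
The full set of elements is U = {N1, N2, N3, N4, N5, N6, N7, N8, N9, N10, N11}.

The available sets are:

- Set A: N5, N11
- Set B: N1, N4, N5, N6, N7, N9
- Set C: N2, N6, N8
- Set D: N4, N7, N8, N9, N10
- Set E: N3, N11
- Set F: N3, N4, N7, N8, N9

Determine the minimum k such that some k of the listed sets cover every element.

B and C and D and E together: B ∪ C ∪ D ∪ E = {N1, N2, N3, N4, N5, N6, N7, N8, N9, N10, N11} — every element is covered.
Only B contains N1, so B is forced; the remaining 5 elements need at least 3 more sets (each remaining set adds at most 2) — so at least 4 sets are needed, and 4 is optimal.

4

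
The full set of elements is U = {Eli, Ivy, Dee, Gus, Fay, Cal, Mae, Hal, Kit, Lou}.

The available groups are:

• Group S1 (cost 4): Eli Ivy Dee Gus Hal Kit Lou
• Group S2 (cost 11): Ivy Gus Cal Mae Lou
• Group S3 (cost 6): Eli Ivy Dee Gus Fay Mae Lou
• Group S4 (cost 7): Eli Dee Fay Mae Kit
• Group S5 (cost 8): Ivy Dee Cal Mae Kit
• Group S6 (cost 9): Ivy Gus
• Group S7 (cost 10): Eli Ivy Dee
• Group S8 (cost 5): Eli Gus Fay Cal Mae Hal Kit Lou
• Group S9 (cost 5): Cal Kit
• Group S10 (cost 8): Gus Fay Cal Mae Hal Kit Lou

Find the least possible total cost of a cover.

9

S1, S8 together cover every element (S1 ∪ S8 = {Eli, Ivy, Dee, Gus, Fay, Cal, Mae, Hal, Kit, Lou}); total cost 4 + 5 = 9.
No covering selection has total cost below 9.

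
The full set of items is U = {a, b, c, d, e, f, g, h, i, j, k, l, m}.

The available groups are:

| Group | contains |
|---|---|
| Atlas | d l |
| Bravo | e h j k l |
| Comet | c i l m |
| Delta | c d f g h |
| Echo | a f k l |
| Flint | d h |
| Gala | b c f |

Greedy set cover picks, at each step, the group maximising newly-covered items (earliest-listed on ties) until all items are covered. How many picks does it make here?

5

Greedy: pick Bravo (covers 5 new) → pick Delta (covers 4 new) → pick Comet (covers 2 new) → pick Echo (covers 1 new) → pick Gala (covers 1 new). Total picks: 5.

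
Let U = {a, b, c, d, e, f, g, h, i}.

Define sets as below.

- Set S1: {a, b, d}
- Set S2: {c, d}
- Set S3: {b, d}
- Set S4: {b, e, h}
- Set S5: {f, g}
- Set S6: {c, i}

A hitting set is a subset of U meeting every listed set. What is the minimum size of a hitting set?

3

The 3 items {b, c, f} hit every set.
The sets S1, S5, S6 are pairwise disjoint, so any hitting set needs a separate item for each — at least 3. Hence 3 is optimal.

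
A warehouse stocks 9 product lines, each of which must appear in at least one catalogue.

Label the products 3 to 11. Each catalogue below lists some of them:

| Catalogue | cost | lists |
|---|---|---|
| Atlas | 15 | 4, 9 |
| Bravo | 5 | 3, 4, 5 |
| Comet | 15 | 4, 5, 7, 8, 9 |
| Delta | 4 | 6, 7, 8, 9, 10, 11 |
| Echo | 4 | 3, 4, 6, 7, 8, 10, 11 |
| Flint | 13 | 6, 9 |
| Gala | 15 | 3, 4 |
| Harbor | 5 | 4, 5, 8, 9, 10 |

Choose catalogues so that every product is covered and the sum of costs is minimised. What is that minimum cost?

Echo, Harbor together cover every product (Echo ∪ Harbor = {3, 4, 5, 6, 7, 8, 9, 10, 11}); total cost 4 + 5 = 9.
No covering selection has total cost below 9.

9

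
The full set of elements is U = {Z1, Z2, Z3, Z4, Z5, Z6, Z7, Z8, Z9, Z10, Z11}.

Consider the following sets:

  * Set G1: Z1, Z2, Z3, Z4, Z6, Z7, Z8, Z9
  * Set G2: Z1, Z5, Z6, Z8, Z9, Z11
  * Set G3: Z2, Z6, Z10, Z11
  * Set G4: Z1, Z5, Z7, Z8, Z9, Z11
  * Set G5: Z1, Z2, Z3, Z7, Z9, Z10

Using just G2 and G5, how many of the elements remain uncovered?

Union of G2, G5 = {Z1, Z2, Z3, Z5, Z6, Z7, Z8, Z9, Z10, Z11}.
Not covered: Z4 — 1 element.

1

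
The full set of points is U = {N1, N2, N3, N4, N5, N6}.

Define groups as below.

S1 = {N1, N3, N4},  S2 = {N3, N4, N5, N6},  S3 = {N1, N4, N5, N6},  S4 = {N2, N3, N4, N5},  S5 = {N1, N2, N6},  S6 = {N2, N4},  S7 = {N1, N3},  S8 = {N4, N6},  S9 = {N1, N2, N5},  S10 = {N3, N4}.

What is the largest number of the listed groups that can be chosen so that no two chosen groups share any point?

2

S7, S8 are pairwise disjoint (S7={N1,N3}; S8={N4,N6}).
Every remaining group overlaps one of these, and no 3 of the listed groups are pairwise disjoint, so 2 is the maximum.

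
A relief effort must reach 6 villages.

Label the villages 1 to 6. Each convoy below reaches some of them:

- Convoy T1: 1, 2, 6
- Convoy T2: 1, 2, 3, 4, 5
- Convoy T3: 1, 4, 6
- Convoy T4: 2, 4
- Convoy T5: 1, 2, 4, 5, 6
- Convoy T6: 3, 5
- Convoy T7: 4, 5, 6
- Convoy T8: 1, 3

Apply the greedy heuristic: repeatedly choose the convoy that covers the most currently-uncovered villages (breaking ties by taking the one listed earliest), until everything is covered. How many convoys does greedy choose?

Greedy: pick T2 (covers 5 new) → pick T1 (covers 1 new). Total picks: 2.

2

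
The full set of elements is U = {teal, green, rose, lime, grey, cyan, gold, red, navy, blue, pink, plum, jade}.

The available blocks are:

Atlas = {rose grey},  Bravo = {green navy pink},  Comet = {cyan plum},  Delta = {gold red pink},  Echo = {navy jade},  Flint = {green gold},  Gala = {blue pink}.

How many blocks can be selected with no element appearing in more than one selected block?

Atlas, Comet, Echo, Flint, Gala are pairwise disjoint (Atlas={rose,grey}; Comet={cyan,plum}; Echo={navy,jade}; Flint={green,gold}; Gala={blue,pink}).
Every remaining block overlaps one of these, and no 6 of the listed blocks are pairwise disjoint, so 5 is the maximum.

5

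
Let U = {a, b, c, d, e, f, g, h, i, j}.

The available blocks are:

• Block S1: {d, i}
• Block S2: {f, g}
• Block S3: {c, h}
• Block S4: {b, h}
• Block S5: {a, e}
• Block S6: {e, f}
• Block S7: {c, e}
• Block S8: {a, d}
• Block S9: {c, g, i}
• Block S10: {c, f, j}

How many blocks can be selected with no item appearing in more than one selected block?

S2, S4, S7, S8 are pairwise disjoint (S2={f,g}; S4={b,h}; S7={c,e}; S8={a,d}).
Every remaining block overlaps one of these, and no 5 of the listed blocks are pairwise disjoint, so 4 is the maximum.

4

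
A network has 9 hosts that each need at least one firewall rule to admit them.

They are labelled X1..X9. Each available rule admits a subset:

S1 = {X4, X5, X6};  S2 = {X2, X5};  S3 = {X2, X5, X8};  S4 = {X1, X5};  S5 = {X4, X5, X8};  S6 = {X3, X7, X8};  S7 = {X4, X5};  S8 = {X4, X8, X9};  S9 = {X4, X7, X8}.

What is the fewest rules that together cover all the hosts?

S1 and S2 and S4 and S6 and S8 together: S1 ∪ S2 ∪ S4 ∪ S6 ∪ S8 = {X1, X2, X3, X4, X5, X6, X7, X8, X9} — every host is covered.
No 4 of the 9 rules cover everything (all 126 combinations miss at least one host), so 5 is optimal.

5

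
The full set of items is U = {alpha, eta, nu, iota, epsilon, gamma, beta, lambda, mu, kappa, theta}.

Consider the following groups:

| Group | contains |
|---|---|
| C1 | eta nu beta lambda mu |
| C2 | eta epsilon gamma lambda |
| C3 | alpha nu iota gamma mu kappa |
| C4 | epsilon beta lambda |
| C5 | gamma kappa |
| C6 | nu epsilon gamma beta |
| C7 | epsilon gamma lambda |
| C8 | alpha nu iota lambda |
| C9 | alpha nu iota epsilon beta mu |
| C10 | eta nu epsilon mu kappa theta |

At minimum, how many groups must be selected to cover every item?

Take {C6, C8, C10}. Their union is {alpha, eta, nu, iota, epsilon, gamma, beta, lambda, mu, kappa, theta}, which is all 11 items.
Only C10 contains theta, so C10 is forced; the remaining 5 items need at least 2 more groups (each remaining group adds at most 3) — so at least 3 groups are needed, and 3 is optimal.

3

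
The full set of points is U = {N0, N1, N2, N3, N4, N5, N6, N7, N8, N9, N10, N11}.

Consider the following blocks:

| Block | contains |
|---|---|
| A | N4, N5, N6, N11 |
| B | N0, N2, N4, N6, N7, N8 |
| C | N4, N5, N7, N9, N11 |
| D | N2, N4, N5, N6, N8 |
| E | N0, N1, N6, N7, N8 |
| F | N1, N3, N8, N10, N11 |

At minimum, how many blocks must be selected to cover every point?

3

Take {B, C, F}. Their union is {N0, N1, N2, N3, N4, N5, N6, N7, N8, N9, N10, N11}, which is all 12 points.
Only F contains N3, so F is forced; the remaining 7 points need at least 2 more blocks (each remaining block adds at most 5) — so at least 3 blocks are needed, and 3 is optimal.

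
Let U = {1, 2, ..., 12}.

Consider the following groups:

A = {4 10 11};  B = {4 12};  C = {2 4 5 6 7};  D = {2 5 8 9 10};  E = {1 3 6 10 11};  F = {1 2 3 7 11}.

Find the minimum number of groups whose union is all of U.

4

B, D, E, and F cover everything between them: the union {1, 2, 3, 4, 5, 6, 7, 8, 9, 10, 11, 12} is all of U.
No 3 of the 6 groups cover everything (all 20 combinations miss at least one element), so 4 is optimal.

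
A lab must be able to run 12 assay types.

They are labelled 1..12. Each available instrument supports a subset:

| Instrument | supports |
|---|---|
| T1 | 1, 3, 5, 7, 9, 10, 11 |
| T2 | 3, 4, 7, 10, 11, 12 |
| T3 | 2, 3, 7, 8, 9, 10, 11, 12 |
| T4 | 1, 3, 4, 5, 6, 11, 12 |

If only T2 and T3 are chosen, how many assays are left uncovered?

3

Union of T2, T3 = {2, 3, 4, 7, 8, 9, 10, 11, 12}.
Not covered: 1, 5, 6 — 3 assays.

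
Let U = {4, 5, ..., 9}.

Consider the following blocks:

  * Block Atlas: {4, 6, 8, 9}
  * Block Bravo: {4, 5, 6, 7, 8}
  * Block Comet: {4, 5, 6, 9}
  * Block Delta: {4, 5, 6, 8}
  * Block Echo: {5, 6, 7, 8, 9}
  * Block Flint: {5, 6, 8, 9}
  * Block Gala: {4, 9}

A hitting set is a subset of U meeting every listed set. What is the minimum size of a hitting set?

Take H = {4, 5}. Each listed block contains at least one of these, so H is a hitting set of size 2.
No single point lies in every block, so at least 2 are needed and 2 is optimal.

2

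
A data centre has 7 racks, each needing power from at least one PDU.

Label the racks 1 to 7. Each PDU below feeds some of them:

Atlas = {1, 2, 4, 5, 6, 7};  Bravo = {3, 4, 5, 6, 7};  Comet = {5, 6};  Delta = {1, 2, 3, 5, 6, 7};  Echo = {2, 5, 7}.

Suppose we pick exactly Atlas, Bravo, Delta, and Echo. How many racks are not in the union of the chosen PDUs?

0

Union of Atlas, Bravo, Delta, Echo = {1, 2, 3, 4, 5, 6, 7} — that's every rack, so 0 are uncovered.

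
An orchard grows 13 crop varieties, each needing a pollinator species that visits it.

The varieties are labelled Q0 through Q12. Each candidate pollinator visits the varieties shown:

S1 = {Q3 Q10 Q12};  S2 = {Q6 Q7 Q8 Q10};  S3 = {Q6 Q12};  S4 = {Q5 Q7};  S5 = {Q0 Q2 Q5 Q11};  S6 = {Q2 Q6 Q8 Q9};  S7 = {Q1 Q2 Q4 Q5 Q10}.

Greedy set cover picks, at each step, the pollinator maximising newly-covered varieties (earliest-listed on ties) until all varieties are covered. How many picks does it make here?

5

Greedy: pick S7 (covers 5 new) → pick S2 (covers 3 new) → pick S1 (covers 2 new) → pick S5 (covers 2 new) → pick S6 (covers 1 new). Total picks: 5.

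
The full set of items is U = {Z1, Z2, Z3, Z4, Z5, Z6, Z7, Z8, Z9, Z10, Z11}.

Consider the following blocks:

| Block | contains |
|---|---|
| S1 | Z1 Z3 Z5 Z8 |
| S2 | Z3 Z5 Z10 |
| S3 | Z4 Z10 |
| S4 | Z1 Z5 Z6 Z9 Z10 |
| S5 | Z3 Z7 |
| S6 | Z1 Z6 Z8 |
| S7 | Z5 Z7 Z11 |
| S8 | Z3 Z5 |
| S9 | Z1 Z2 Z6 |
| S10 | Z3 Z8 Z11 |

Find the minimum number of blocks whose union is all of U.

5

S3 and S4 and S5 and S9 and S10 together: S3 ∪ S4 ∪ S5 ∪ S9 ∪ S10 = {Z1, Z2, Z3, Z4, Z5, Z6, Z7, Z8, Z9, Z10, Z11} — every item is covered.
No 4 of the 10 blocks cover everything (all 210 combinations miss at least one item), so 5 is optimal.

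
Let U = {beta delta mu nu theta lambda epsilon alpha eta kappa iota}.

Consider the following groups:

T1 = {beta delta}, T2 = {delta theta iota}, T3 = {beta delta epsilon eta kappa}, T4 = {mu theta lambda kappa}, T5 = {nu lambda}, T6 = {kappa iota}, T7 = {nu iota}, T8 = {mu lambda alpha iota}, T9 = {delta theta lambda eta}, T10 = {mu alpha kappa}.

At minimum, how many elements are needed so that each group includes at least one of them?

The 4 elements {delta, nu, kappa, iota} hit every group.
No choice of 3 elements meets every group, so 4 is the minimum.

4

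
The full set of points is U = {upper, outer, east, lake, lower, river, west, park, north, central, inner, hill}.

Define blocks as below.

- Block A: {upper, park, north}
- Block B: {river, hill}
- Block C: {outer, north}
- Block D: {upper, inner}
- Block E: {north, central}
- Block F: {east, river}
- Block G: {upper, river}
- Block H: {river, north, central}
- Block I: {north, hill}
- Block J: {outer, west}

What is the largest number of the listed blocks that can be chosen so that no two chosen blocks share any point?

D, E, F, J are pairwise disjoint (D={upper,inner}; E={north,central}; F={east,river}; J={outer,west}).
Every remaining block overlaps one of these, and no 5 of the listed blocks are pairwise disjoint, so 4 is the maximum.

4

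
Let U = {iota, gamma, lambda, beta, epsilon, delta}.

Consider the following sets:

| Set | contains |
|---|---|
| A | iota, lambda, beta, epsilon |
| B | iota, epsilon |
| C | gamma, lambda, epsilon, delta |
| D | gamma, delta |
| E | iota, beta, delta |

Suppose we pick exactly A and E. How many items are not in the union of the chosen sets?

1

Union of A, E = {iota, lambda, beta, epsilon, delta}.
Not covered: gamma — 1 item.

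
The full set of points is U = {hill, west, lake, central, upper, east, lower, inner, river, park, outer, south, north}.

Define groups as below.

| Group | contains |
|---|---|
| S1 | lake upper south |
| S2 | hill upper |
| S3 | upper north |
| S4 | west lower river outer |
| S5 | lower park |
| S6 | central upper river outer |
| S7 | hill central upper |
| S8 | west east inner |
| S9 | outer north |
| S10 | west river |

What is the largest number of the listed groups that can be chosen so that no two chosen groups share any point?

S5, S7, S8, S9 are pairwise disjoint (S5={lower,park}; S7={hill,central,upper}; S8={west,east,inner}; S9={outer,north}).
Every remaining group overlaps one of these, and no 5 of the listed groups are pairwise disjoint, so 4 is the maximum.

4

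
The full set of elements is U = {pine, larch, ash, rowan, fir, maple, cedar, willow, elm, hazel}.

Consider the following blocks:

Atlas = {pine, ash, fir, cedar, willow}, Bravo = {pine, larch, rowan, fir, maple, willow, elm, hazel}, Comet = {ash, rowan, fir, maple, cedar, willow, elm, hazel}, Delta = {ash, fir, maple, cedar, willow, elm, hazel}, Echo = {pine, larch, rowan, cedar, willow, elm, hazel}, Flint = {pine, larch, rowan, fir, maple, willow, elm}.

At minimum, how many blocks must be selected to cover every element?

2

Bravo and Comet cover everything between them: the union {pine, larch, ash, rowan, fir, maple, cedar, willow, elm, hazel} is all of U.
No single block has all 10 elements (the largest, Bravo, has 8), so 2 is optimal.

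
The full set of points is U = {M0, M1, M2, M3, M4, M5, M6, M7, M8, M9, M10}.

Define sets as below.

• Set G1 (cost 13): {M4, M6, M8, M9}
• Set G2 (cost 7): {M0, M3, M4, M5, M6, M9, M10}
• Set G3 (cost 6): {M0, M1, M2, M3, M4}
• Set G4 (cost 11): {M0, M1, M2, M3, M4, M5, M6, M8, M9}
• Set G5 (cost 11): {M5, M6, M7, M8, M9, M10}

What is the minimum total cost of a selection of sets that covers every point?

G3, G5 together cover every point (G3 ∪ G5 = {M0, M1, M2, M3, M4, M5, M6, M7, M8, M9, M10}); total cost 6 + 11 = 17.
The greedy pick G2, G3, G5 costs 24; no covering selection beats 17.

17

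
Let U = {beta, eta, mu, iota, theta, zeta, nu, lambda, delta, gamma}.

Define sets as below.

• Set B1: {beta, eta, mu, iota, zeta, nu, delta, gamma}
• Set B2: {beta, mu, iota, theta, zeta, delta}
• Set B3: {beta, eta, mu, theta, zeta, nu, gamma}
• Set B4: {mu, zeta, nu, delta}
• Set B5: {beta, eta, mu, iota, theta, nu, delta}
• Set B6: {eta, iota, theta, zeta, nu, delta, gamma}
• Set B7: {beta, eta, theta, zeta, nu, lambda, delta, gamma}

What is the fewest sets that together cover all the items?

B2 and B7 together: B2 ∪ B7 = {beta, eta, mu, iota, theta, zeta, nu, lambda, delta, gamma} — every item is covered.
No single set has all 10 items (the largest, B1, has 8), so 2 is optimal.

2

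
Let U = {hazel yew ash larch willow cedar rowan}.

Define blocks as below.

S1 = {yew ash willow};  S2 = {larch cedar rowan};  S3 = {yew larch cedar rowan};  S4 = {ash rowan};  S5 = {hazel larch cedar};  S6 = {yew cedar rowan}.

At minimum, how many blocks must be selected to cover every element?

3

S1, S3, and S5 cover everything between them: the union {hazel, yew, ash, larch, willow, cedar, rowan} is all of U.
Only S5 contains hazel, so S5 is forced; the remaining 4 elements need at least 2 more blocks (each remaining block adds at most 3) — so at least 3 blocks are needed, and 3 is optimal.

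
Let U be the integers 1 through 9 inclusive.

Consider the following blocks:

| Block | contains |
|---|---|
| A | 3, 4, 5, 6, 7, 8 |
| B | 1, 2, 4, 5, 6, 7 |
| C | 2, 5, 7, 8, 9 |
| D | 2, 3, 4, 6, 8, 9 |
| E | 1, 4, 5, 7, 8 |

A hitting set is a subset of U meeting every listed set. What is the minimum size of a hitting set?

The 2 points {6, 8} hit every block.
No single point lies in every block, so at least 2 are needed and 2 is optimal.

2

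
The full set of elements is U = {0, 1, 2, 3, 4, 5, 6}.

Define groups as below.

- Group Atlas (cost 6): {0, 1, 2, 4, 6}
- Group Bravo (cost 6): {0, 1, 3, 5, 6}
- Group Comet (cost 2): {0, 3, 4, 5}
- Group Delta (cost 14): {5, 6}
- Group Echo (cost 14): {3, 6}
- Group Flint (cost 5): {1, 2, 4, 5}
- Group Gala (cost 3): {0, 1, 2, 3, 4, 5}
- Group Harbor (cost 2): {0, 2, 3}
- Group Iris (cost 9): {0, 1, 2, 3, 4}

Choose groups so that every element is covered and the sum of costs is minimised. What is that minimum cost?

Atlas, Comet together cover every element (Atlas ∪ Comet = {0, 1, 2, 3, 4, 5, 6}); total cost 6 + 2 = 8.
The greedy pick Comet, Gala, Atlas costs 11; no covering selection beats 8.

8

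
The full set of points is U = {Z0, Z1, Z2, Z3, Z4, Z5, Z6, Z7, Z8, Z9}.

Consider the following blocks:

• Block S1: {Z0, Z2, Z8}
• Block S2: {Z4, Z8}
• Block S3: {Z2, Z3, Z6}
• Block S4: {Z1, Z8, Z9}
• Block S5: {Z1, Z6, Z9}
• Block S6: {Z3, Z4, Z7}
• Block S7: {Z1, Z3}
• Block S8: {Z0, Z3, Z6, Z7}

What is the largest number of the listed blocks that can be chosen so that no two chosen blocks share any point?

S1, S5, S6 are pairwise disjoint (S1={Z0,Z2,Z8}; S5={Z1,Z6,Z9}; S6={Z3,Z4,Z7}).
Every remaining block overlaps one of these, and no 4 of the listed blocks are pairwise disjoint, so 3 is the maximum.

3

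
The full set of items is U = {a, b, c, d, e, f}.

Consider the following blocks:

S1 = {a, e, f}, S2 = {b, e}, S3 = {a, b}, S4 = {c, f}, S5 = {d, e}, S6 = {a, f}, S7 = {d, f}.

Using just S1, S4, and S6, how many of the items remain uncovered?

2

Union of S1, S4, S6 = {a, c, e, f}.
Not covered: b, d — 2 items.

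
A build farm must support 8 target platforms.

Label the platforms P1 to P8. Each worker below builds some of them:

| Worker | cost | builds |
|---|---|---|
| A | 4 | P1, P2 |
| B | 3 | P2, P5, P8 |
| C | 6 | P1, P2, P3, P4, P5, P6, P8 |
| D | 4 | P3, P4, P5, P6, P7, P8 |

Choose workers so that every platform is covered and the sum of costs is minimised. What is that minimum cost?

8

A, D together cover every platform (A ∪ D = {P1, P2, P3, P4, P5, P6, P7, P8}); total cost 4 + 4 = 8.
No covering selection has total cost below 8.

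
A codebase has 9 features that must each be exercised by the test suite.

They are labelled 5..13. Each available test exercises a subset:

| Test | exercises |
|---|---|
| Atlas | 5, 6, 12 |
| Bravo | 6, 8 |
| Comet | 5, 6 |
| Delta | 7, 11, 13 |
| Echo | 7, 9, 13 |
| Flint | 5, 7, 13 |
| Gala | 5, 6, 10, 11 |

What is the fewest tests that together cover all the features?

Take {Atlas, Bravo, Echo, Gala}. Their union is {5, 6, 7, 8, 9, 10, 11, 12, 13}, which is all 9 features.
Only Bravo contains 8, so Bravo is forced; the remaining 7 features need at least 3 more tests (each remaining test adds at most 3) — so at least 4 tests are needed, and 4 is optimal.

4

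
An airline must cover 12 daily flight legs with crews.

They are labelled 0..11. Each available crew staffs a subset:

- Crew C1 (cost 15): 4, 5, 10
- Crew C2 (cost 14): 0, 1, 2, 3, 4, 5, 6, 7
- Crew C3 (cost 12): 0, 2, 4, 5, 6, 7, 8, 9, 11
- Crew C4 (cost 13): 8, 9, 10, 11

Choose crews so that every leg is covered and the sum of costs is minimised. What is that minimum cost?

C2, C4 together cover every leg (C2 ∪ C4 = {0, 1, 2, 3, 4, 5, 6, 7, 8, 9, 10, 11}); total cost 14 + 13 = 27.
The greedy pick C3, C2, C4 costs 39; no covering selection beats 27.

27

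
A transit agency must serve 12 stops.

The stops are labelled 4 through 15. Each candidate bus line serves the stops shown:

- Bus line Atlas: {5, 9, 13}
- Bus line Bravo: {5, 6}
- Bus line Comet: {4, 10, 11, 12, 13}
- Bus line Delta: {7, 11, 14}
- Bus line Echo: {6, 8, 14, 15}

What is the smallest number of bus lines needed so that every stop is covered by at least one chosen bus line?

4

Atlas and Comet and Delta and Echo together: Atlas ∪ Comet ∪ Delta ∪ Echo = {4, 5, 6, 7, 8, 9, 10, 11, 12, 13, 14, 15} — every stop is covered.
Only Delta contains 7, so Delta is forced; the remaining 9 stops need at least 3 more bus lines (each remaining bus line adds at most 4) — so at least 4 bus lines are needed, and 4 is optimal.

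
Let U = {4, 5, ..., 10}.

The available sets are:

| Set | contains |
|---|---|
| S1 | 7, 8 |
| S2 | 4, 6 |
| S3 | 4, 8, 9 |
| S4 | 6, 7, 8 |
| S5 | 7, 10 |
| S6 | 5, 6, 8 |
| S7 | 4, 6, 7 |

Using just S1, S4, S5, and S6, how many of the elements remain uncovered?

Union of S1, S4, S5, S6 = {5, 6, 7, 8, 10}.
Not covered: 4, 9 — 2 elements.

2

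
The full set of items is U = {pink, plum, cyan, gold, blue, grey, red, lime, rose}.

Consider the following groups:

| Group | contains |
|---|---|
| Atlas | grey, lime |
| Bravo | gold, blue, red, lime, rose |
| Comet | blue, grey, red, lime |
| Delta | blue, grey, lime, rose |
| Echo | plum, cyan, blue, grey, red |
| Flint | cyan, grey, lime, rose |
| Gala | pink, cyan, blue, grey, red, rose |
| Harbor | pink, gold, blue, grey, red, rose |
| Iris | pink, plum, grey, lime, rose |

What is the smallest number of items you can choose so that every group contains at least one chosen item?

2

Take H = {red, lime}. Each listed group contains at least one of these, so H is a hitting set of size 2.
No single item lies in every group, so at least 2 are needed and 2 is optimal.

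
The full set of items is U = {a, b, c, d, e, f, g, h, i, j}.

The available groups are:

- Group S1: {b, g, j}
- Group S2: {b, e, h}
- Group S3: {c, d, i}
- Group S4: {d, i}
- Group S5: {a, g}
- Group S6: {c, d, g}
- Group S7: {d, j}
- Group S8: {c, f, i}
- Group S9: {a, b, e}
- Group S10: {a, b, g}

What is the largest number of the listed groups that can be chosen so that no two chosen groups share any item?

4

S2, S5, S7, S8 are pairwise disjoint (S2={b,e,h}; S5={a,g}; S7={d,j}; S8={c,f,i}).
Every remaining group overlaps one of these, and no 5 of the listed groups are pairwise disjoint, so 4 is the maximum.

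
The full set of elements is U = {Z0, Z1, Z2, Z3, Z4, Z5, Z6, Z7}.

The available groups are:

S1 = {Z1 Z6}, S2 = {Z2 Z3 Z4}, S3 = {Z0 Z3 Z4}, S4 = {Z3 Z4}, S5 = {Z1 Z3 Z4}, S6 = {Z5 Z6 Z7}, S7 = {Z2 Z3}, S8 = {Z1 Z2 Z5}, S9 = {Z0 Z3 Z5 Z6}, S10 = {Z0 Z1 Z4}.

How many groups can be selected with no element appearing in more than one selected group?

S6, S7, S10 are pairwise disjoint (S6={Z5,Z6,Z7}; S7={Z2,Z3}; S10={Z0,Z1,Z4}).
Every remaining group overlaps one of these, and no 4 of the listed groups are pairwise disjoint, so 3 is the maximum.

3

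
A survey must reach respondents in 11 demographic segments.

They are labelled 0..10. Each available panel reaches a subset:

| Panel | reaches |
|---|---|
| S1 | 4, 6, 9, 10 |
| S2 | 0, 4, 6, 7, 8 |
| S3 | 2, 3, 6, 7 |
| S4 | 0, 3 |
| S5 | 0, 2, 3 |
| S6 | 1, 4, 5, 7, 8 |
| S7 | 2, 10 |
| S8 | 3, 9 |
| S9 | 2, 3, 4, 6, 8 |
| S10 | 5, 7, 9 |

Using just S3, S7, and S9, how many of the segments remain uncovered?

Union of S3, S7, S9 = {2, 3, 4, 6, 7, 8, 10}.
Not covered: 0, 1, 5, 9 — 4 segments.

4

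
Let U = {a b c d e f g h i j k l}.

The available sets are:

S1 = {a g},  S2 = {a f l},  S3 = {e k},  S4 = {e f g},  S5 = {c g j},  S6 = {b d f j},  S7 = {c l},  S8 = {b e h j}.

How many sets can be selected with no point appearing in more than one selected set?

S1, S3, S6, S7 are pairwise disjoint (S1={a,g}; S3={e,k}; S6={b,d,f,j}; S7={c,l}).
Every remaining set overlaps one of these, and no 5 of the listed sets are pairwise disjoint, so 4 is the maximum.

4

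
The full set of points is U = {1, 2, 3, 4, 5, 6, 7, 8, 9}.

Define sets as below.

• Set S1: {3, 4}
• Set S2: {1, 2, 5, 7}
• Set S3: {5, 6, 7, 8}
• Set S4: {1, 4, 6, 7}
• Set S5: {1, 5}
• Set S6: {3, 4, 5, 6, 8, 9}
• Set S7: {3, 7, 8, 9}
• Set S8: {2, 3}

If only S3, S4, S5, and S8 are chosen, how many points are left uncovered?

1

Union of S3, S4, S5, S8 = {1, 2, 3, 4, 5, 6, 7, 8}.
Not covered: 9 — 1 point.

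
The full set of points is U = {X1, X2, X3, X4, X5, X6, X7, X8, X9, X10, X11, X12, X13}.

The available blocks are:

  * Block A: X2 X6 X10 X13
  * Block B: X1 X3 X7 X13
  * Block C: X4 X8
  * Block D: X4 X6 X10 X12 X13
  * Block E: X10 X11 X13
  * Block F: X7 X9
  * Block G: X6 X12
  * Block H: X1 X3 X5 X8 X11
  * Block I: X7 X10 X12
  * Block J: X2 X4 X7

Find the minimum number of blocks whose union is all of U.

A, D, F, and H cover everything between them: the union {X1, X2, X3, X4, X5, X6, X7, X8, X9, X10, X11, X12, X13} is all of U.
Only F contains X9, so F is forced; the remaining 11 points need at least 3 more blocks (each remaining block adds at most 5) — so at least 4 blocks are needed, and 4 is optimal.

4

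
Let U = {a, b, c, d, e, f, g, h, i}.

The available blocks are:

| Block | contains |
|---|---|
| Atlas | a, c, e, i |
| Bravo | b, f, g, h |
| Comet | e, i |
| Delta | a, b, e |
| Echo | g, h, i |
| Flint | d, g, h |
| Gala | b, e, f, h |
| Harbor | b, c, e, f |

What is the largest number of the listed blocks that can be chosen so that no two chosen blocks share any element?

Bravo, Comet are pairwise disjoint (Bravo={b,f,g,h}; Comet={e,i}).
Every remaining block overlaps one of these, and no 3 of the listed blocks are pairwise disjoint, so 2 is the maximum.

2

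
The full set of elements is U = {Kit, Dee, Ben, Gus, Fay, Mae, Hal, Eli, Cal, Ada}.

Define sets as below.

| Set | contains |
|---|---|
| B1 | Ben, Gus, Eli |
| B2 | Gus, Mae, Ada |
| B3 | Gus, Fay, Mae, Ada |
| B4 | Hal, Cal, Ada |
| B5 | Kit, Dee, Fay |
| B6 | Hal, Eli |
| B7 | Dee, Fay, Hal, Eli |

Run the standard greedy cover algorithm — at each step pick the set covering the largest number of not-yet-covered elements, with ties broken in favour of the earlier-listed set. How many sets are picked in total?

5

Greedy: pick B3 (covers 4 new) → pick B7 (covers 3 new) → pick B1 (covers 1 new) → pick B4 (covers 1 new) → pick B5 (covers 1 new). Total picks: 5.
(The true minimum cover uses only 4 sets, so greedy is not optimal here.)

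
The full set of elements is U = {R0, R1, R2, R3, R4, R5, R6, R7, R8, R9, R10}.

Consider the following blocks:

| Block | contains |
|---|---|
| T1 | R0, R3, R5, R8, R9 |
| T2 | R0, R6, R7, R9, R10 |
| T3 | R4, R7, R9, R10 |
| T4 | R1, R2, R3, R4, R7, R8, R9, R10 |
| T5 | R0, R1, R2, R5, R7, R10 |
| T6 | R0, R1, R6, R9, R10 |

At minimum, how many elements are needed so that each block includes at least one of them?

Take H = {R5, R9}. Each listed block contains at least one of these, so H is a hitting set of size 2.
No single element lies in every block, so at least 2 are needed and 2 is optimal.

2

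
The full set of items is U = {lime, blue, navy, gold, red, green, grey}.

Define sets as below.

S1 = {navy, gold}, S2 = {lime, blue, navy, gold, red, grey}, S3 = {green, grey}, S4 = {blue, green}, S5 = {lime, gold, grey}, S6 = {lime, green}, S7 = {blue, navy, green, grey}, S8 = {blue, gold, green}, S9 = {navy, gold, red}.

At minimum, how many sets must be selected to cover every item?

Take {S2, S6}. Their union is {lime, blue, navy, gold, red, green, grey}, which is all 7 items.
No single set has all 7 items (the largest, S2, has 6), so 2 is optimal.

2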